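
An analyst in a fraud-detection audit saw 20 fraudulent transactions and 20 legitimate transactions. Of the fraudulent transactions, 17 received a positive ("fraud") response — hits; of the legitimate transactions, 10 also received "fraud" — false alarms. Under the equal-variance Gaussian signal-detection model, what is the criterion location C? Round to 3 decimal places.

H = 17/20 = 0.8500
FA = 10/20 = 0.5000
z(H) = z(0.8500) = 1.0364
z(FA) = z(0.5000) = 0.0000
c = −½·[z(H) + z(FA)] = −0.5 × (1.0364 + 0.0000) = -0.5182

C = -0.518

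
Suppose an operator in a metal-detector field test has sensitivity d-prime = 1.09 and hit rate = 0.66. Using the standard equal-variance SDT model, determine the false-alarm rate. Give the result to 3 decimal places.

z(hit rate) = z(0.66) = 0.4125
z(FA) = z(H) − d' = 0.4125 − 1.09 = -0.6775
false-alarm rate = Φ(-0.6775) = 0.2490

false-alarm rate = 0.249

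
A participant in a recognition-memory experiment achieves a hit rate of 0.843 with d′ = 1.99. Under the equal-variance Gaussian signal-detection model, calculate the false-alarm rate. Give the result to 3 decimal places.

false-alarm rate = 0.163

z(hit rate) = z(0.843) = 1.0069
z(FA) = z(H) − d' = 1.0069 − 1.99 = -0.9831
false-alarm rate = Φ(-0.9831) = 0.1628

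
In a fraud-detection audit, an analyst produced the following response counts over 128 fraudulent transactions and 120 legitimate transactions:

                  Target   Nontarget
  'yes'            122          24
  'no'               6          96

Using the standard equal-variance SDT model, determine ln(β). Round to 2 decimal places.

ln β = -1.05

H = 122/128 = 0.9531
FA = 24/120 = 0.2000
z(H) = z(0.9531) = 1.676
z(FA) = z(0.2000) = -0.842
ln β = −½·[z(H)² − z(FA)²] = −0.5 × (2.809 − 0.709) = -1.050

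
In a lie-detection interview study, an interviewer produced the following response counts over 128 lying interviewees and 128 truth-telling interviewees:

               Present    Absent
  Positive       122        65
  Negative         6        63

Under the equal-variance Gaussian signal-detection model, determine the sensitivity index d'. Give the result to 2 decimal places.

d' = 1.66

H = 122/128 = 0.9531
FA = 65/128 = 0.5078
Φ⁻¹(H) = Φ⁻¹(0.9531) = 1.676
Φ⁻¹(FA) = Φ⁻¹(0.5078) = 0.020
d' = z(H) − z(FA) = 1.676 − 0.020 = 1.656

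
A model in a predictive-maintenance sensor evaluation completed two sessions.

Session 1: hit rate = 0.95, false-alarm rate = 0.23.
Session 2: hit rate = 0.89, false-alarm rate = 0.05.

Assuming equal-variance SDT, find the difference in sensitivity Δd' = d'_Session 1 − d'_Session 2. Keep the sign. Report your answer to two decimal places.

Δd' = -0.49

Session 1: z(0.95) = 1.645, z(0.23) = -0.739, d' = 2.384
Session 2: z(0.89) = 1.227, z(0.05) = -1.645, d' = 2.872
Δd' = d'_Session 1 − d'_Session 2 = 2.384 − 2.872 = -0.488
Session 2 has the higher sensitivity.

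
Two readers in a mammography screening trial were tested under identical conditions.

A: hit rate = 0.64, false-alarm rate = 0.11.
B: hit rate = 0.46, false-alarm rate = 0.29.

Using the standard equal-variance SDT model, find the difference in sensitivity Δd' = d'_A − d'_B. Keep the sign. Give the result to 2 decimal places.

Δd' = 1.13

A: z(0.64) = 0.358, z(0.11) = -1.227, d' = 1.585
B: z(0.46) = -0.100, z(0.29) = -0.553, d' = 0.453
Δd' = d'_A − d'_B = 1.585 − 0.453 = 1.132
A has the higher sensitivity.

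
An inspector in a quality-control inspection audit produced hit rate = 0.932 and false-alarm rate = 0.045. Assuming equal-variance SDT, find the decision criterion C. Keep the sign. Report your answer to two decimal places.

z(H) = z(0.932) = 1.491
z(FA) = z(0.045) = -1.695
c = −½·[z(H) + z(FA)] = −0.5 × (1.491 + (-1.695)) = 0.102
c > 0: the inspector has a conservative response bias.

C = 0.10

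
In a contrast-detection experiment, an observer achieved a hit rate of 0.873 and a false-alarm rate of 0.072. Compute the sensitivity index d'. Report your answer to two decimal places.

z(0.873) = 1.1407, z(0.072) = -1.4611
d' = z(H) − z(FA) = 1.1407 − (-1.4611) = 2.6018

d' = 2.60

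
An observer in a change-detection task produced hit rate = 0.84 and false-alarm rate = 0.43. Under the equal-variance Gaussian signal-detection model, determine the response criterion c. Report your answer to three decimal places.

Φ⁻¹(H) = 0.9945
Φ⁻¹(FA) = -0.1764
c = −½·[z(H) + z(FA)] = −0.5 × (0.9945 + (-0.1764)) = -0.40905
c < 0: the observer has a liberal response bias.

c = -0.409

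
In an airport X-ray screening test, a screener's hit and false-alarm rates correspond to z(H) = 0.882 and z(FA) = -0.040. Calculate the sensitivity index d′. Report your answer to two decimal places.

d' = z(H) − z(FA) = 0.882 − (-0.040) = 0.922

d′ = 0.92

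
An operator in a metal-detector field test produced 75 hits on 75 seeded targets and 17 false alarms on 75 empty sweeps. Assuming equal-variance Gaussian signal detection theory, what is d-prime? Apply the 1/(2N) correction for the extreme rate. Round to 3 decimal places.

The hit rate is 75/75 = 1, so apply the 1/(2N) correction: H → 1 − 1/(2·75) = 0.99333.
z(H) = z(0.99333) = 2.4746
z(FA) = z(0.22667) = -0.7499
d' = 2.4746 − (-0.7499) = 3.2245

d-prime = 3.225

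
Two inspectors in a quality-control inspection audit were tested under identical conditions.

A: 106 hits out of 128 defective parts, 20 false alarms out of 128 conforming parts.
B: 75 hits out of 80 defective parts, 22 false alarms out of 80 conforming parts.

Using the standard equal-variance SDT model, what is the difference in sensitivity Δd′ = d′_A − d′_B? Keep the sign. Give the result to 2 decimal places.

A: z(0.8281) = 0.947, z(0.1562) = -1.010, d' = 1.957
B: z(0.9375) = 1.534, z(0.2750) = -0.598, d' = 2.132
Δd' = d'_A − d'_B = 1.957 − 2.132 = -0.175
B has the higher sensitivity.

Δd′ = -0.18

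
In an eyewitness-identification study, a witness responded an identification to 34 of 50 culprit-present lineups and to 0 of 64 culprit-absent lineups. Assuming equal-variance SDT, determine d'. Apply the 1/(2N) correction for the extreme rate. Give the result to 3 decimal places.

The false-alarm rate is 0/64 = 0, so apply the 1/(2N) correction: FA → 1/(2·64) = 0.00781.
z(H) = z(0.68000) = 0.4677
z(FA) = z(0.00781) = -2.4177
d' = 0.4677 − (-2.4177) = 2.8854

d' = 2.885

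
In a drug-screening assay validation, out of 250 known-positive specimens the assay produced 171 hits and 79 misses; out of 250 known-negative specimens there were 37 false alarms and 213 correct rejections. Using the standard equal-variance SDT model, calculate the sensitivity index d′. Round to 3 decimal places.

d′ = 1.524

H = 171/250 = 0.6840
FA = 37/250 = 0.1480
z(0.6840) = 0.4789, z(0.1480) = -1.0450
d' = z(H) − z(FA) = 0.4789 − (-1.0450) = 1.5239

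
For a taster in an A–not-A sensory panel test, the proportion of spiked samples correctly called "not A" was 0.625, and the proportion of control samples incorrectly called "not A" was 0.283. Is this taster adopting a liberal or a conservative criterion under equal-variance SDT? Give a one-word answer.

conservative

z(H) = 0.319, z(FA) = -0.574
c = −½·(z(H) + z(FA)) = 0.1275
c > 0 → conservative criterion (biased toward responding “no”).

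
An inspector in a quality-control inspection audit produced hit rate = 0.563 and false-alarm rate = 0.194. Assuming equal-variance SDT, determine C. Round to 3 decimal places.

C = 0.352

z(0.563) = 0.1586, z(0.194) = -0.8633
c = −½·[z(H) + z(FA)] = −0.5 × (0.1586 + (-0.8633)) = 0.35235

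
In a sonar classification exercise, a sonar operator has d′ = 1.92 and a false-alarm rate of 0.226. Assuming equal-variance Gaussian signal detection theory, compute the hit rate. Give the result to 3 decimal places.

z(false-alarm rate) = z(0.226) = -0.7521
z(H) = z(FA) + d' = -0.7521 + 1.92 = 1.1679
hit rate = Φ(1.1679) = 0.8786

hit rate = 0.879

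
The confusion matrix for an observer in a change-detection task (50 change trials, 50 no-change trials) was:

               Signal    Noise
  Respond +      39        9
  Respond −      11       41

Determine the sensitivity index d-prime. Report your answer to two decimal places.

H = 39/50 = 0.7800
FA = 9/50 = 0.1800
Φ⁻¹(0.7800) = 0.772, Φ⁻¹(0.1800) = -0.915
d' = z(H) − z(FA) = 0.772 − (-0.915) = 1.687

d-prime = 1.69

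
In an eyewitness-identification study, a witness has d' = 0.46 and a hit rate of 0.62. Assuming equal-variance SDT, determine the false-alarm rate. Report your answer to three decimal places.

z(hit rate) = z(0.62) = 0.3055
z(FA) = z(H) − d' = 0.3055 − 0.46 = -0.1545
false-alarm rate = Φ(-0.1545) = 0.4386

false-alarm rate = 0.439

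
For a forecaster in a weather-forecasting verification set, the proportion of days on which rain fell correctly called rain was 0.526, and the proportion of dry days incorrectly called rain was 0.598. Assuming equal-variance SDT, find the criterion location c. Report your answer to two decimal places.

Φ⁻¹(0.526) = 0.065, Φ⁻¹(0.598) = 0.248
c = −½·[z(H) + z(FA)] = −0.5 × (0.065 + 0.248) = -0.1565
c < 0: the forecaster has a liberal response bias.

c = -0.16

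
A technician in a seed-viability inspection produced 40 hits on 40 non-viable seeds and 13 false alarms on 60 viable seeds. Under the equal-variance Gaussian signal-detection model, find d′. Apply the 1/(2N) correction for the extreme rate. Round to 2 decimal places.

The hit rate is 40/40 = 1, so apply the 1/(2N) correction: H → 1 − 1/(2·40) = 0.98750.
z(H) = z(0.98750) = 2.241
z(FA) = z(0.21667) = -0.783
d' = 2.241 − (-0.783) = 3.024

d′ = 3.02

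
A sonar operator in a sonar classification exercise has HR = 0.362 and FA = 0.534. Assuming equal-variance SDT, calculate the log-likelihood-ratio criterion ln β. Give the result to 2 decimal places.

z(H) = z(0.362) = -0.353
z(FA) = z(0.534) = 0.085
ln β = −½·[z(H)² − z(FA)²] = −0.5 × (0.125 − 0.007) = -0.059

ln β = -0.06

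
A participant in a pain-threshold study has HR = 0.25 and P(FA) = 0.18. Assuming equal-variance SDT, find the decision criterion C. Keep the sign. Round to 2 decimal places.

C = 0.79

Φ⁻¹(H) = -0.674
Φ⁻¹(FA) = -0.915
c = −½·[z(H) + z(FA)] = −0.5 × (-0.674 + (-0.915)) = 0.7945
c > 0: the participant has a conservative response bias.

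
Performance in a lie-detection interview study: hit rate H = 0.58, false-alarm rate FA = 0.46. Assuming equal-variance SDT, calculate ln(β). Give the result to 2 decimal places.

ln β = -0.02

z(H) = z(0.58) = 0.202
z(FA) = z(0.46) = -0.100
ln β = −½·[z(H)² − z(FA)²] = −0.5 × (0.041 − 0.010) = -0.0155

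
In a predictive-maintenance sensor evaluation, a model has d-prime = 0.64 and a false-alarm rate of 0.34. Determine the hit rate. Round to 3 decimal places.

z(false-alarm rate) = z(0.34) = -0.4125
z(H) = z(FA) + d' = -0.4125 + 0.64 = 0.2275
hit rate = Φ(0.2275) = 0.5900

hit rate = 0.590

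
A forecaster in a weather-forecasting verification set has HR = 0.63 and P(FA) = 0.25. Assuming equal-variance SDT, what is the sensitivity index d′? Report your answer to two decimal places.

z(H) = z(0.63) = 0.3319
z(FA) = z(0.25) = -0.6745
d' = z(H) − z(FA) = 0.3319 − (-0.6745) = 1.0064

d′ = 1.01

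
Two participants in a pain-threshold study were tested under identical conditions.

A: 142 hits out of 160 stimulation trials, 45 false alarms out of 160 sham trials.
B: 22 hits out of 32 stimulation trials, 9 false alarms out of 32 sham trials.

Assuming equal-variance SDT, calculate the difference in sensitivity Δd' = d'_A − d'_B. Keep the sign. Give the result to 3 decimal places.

Δd' = 0.725

A: z(0.8875) = 1.2133, z(0.2812) = -0.5793, d' = 1.7926
B: z(0.6875) = 0.4888, z(0.2812) = -0.5793, d' = 1.0681
Δd' = d'_A − d'_B = 1.7926 − 1.0681 = 0.7245
A has the higher sensitivity.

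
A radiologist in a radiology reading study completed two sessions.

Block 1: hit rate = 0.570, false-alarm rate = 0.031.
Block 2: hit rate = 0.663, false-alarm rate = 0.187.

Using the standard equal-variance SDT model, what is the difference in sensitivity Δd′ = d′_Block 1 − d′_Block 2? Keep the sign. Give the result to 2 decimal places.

Block 1: z(0.570) = 0.176, z(0.031) = -1.866, d' = 2.042
Block 2: z(0.663) = 0.421, z(0.187) = -0.889, d' = 1.310
Δd' = d'_Block 1 − d'_Block 2 = 2.042 − 1.310 = 0.732
Block 1 has the higher sensitivity.

Δd′ = 0.73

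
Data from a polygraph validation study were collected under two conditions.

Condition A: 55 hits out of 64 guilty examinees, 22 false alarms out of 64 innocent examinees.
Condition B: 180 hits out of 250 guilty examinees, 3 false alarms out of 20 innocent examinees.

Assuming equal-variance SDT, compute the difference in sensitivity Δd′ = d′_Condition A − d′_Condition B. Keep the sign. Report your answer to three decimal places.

Δd′ = -0.140

Condition A: z(0.8594) = 1.0776, z(0.3438) = -0.4021, d' = 1.4797
Condition B: z(0.7200) = 0.5828, z(0.1500) = -1.0364, d' = 1.6192
Δd' = d'_Condition A − d'_Condition B = 1.4797 − 1.6192 = -0.1395
Condition B has the higher sensitivity.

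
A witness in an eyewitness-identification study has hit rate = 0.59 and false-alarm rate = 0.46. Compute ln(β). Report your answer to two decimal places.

ln β = -0.02

Φ⁻¹(H) = 0.228
Φ⁻¹(FA) = -0.100
ln β = −½·[z(H)² − z(FA)²] = −0.5 × (0.052 − 0.010) = -0.021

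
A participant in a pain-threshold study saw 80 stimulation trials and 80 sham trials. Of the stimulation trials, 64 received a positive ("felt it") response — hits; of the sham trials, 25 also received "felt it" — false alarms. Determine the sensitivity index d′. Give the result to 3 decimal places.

H = 64/80 = 0.8000
FA = 25/80 = 0.3125
z(H) = z(0.8000) = 0.8416
z(FA) = z(0.3125) = -0.4888
d' = z(H) − z(FA) = 0.8416 − (-0.4888) = 1.3304

d′ = 1.330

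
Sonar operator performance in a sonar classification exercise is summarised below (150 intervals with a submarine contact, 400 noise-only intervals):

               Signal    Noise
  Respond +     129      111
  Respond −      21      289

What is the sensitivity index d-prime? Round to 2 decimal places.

H = 129/150 = 0.8600
FA = 111/400 = 0.2775
z(0.8600) = 1.0803, z(0.2775) = -0.5903
d' = z(H) − z(FA) = 1.0803 − (-0.5903) = 1.6706

d-prime = 1.67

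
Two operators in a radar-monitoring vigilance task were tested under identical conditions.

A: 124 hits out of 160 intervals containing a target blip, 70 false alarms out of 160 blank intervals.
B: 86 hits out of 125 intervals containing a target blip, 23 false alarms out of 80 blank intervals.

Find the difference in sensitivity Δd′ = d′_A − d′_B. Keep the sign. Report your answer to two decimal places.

A: z(0.7750) = 0.755, z(0.4375) = -0.157, d' = 0.912
B: z(0.6880) = 0.490, z(0.2875) = -0.561, d' = 1.051
Δd' = d'_A − d'_B = 0.912 − 1.051 = -0.139
B has the higher sensitivity.

Δd′ = -0.14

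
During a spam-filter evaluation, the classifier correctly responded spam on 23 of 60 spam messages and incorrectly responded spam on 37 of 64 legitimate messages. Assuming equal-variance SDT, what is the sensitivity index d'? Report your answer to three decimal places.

d' = -0.494

H = 23/60 = 0.3833
FA = 37/64 = 0.5781
z(0.3833) = -0.2968, z(0.5781) = 0.1970
d' = z(H) − z(FA) = -0.2968 − 0.1970 = -0.4938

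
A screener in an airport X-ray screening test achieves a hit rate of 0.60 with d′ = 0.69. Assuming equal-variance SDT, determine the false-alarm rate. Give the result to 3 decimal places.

z(hit rate) = z(0.60) = 0.2533
z(FA) = z(H) − d' = 0.2533 − 0.69 = -0.4367
false-alarm rate = Φ(-0.4367) = 0.3312

false-alarm rate = 0.331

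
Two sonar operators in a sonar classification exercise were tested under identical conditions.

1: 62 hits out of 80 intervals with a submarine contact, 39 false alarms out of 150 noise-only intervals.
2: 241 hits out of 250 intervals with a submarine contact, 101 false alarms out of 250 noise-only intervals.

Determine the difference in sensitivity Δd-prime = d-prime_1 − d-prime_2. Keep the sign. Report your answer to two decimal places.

Δd-prime = -0.64

1: z(0.7750) = 0.755, z(0.2600) = -0.643, d' = 1.398
2: z(0.9640) = 1.799, z(0.4040) = -0.243, d' = 2.042
Δd' = d'_1 − d'_2 = 1.398 − 2.042 = -0.644
2 has the higher sensitivity.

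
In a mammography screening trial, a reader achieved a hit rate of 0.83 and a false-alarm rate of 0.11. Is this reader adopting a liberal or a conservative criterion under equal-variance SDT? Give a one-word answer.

z(H) = 0.954, z(FA) = -1.227
c = −½·(z(H) + z(FA)) = 0.1365
c > 0 → conservative criterion (biased toward responding “no”).

conservative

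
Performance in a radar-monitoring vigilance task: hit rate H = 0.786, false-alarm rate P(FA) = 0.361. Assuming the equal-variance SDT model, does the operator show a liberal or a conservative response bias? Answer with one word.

liberal

z(H) = 0.793, z(FA) = -0.356
c = −½·(z(H) + z(FA)) = -0.2185
c < 0 → liberal criterion (biased toward responding “yes”).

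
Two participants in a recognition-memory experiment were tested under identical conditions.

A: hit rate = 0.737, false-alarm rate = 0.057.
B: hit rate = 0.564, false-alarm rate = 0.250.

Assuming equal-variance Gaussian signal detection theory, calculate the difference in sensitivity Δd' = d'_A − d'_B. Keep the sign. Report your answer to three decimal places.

Δd' = 1.379

A: z(0.737) = 0.6341, z(0.057) = -1.5805, d' = 2.2146
B: z(0.564) = 0.1611, z(0.250) = -0.6745, d' = 0.8356
Δd' = d'_A − d'_B = 2.2146 − 0.8356 = 1.3790
A has the higher sensitivity.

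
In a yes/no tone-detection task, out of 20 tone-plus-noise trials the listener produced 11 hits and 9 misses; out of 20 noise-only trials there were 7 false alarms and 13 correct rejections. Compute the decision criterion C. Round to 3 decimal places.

H = 11/20 = 0.5500
FA = 7/20 = 0.3500
Φ⁻¹(0.5500) = 0.1257, Φ⁻¹(0.3500) = -0.3853
c = −½·[z(H) + z(FA)] = −0.5 × (0.1257 + (-0.3853)) = 0.1298
c > 0: the listener has a conservative response bias.

C = 0.130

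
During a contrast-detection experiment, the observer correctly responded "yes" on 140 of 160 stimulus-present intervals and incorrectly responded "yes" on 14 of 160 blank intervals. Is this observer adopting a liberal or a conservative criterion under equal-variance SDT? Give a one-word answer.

conservative

z(H) = 1.150, z(FA) = -1.356
c = −½·(z(H) + z(FA)) = 0.103
c > 0 → conservative criterion (biased toward responding “no”).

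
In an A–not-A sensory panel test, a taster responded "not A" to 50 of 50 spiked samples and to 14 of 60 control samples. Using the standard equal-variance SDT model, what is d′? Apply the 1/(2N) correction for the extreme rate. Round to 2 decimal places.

d′ = 3.05

The hit rate is 50/50 = 1, so apply the 1/(2N) correction: H → 1 − 1/(2·50) = 0.99000.
z(H) = z(0.99000) = 2.326
z(FA) = z(0.23333) = -0.728
d' = 2.326 − (-0.728) = 3.054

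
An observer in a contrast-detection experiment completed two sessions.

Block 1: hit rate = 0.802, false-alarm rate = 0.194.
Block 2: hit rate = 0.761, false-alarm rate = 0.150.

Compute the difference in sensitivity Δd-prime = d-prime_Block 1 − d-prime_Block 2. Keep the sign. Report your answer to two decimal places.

Block 1: z(0.802) = 0.849, z(0.194) = -0.863, d' = 1.712
Block 2: z(0.761) = 0.710, z(0.150) = -1.036, d' = 1.746
Δd' = d'_Block 1 − d'_Block 2 = 1.712 − 1.746 = -0.034
Block 2 has the higher sensitivity.

Δd-prime = -0.03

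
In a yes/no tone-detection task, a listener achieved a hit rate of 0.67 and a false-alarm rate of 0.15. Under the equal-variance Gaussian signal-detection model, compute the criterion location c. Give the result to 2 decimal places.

z(H) = z(0.67) = 0.4399
z(FA) = z(0.15) = -1.0364
c = −½·[z(H) + z(FA)] = −0.5 × (0.4399 + (-1.0364)) = 0.29825

c = 0.30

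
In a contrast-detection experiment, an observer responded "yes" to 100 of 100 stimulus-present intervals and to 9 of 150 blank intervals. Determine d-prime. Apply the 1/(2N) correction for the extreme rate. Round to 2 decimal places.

d-prime = 4.13

The hit rate is 100/100 = 1, so apply the 1/(2N) correction: H → 1 − 1/(2·100) = 0.99500.
z(H) = z(0.99500) = 2.576
z(FA) = z(0.06000) = -1.555
d' = 2.576 − (-1.555) = 4.131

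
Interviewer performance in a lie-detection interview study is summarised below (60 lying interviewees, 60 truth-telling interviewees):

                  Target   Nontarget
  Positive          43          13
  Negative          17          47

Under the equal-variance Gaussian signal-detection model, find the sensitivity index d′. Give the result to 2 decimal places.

d′ = 1.36

H = 43/60 = 0.7167
FA = 13/60 = 0.2167
Φ⁻¹(0.7167) = 0.573, Φ⁻¹(0.2167) = -0.783
d' = z(H) − z(FA) = 0.573 − (-0.783) = 1.356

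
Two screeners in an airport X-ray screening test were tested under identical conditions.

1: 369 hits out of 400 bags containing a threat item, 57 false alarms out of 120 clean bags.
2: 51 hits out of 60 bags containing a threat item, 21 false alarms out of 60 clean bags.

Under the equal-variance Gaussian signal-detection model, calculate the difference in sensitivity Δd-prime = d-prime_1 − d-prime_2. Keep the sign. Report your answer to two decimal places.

Δd-prime = 0.06

1: z(0.9225) = 1.422, z(0.4750) = -0.063, d' = 1.485
2: z(0.8500) = 1.036, z(0.3500) = -0.385, d' = 1.421
Δd' = d'_1 − d'_2 = 1.485 − 1.421 = 0.064
1 has the higher sensitivity.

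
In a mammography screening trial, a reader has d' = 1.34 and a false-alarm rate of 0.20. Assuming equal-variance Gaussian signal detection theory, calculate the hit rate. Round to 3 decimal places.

z(false-alarm rate) = z(0.20) = -0.8416
z(H) = z(FA) + d' = -0.8416 + 1.34 = 0.4984
hit rate = Φ(0.4984) = 0.6909

hit rate = 0.691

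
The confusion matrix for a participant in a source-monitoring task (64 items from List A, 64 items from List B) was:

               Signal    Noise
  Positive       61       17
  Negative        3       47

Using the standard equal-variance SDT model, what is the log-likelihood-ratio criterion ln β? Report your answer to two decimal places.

H = 61/64 = 0.9531
FA = 17/64 = 0.2656
Φ⁻¹(H) = 1.676
Φ⁻¹(FA) = -0.626
ln β = −½·[z(H)² − z(FA)²] = −0.5 × (2.809 − 0.392) = -1.2085

ln β = -1.21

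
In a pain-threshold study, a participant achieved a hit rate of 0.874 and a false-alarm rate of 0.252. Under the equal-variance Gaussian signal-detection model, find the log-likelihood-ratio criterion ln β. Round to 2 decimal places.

z(H) = 1.146
z(FA) = -0.668
ln β = −½·[z(H)² − z(FA)²] = −0.5 × (1.313 − 0.446) = -0.4335

ln β = -0.43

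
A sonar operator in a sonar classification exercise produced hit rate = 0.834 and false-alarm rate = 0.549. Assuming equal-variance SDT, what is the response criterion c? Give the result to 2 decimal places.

z(H) = 0.970
z(FA) = 0.123
c = −½·[z(H) + z(FA)] = −0.5 × (0.970 + 0.123) = -0.5465
c < 0: the sonar operator has a liberal response bias.

c = -0.55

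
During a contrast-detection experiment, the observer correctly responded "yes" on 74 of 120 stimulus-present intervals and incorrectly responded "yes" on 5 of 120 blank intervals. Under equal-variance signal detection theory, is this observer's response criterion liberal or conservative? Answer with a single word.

z(H) = 0.297, z(FA) = -1.732
c = −½·(z(H) + z(FA)) = 0.7175
c > 0 → conservative criterion (biased toward responding “no”).

conservative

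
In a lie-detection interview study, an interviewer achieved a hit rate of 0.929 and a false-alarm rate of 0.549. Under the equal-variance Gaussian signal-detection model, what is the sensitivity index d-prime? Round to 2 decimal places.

d-prime = 1.35

z(H) = 1.468
z(FA) = 0.123
d' = z(H) − z(FA) = 1.468 − 0.123 = 1.345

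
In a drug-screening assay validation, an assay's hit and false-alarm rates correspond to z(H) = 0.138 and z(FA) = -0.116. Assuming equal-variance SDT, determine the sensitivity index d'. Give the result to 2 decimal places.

d' = z(H) − z(FA) = 0.138 − (-0.116) = 0.254

d' = 0.25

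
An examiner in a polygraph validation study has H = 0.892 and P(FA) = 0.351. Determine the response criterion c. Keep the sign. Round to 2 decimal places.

z(H) = z(0.892) = 1.237
z(FA) = z(0.351) = -0.383
c = −½·[z(H) + z(FA)] = −0.5 × (1.237 + (-0.383)) = -0.427
c < 0: the examiner has a liberal response bias.

c = -0.43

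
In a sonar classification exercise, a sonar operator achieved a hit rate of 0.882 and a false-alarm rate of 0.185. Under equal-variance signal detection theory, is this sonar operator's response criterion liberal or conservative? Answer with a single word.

z(H) = 1.185, z(FA) = -0.896
c = −½·(z(H) + z(FA)) = -0.1445
c < 0 → liberal criterion (biased toward responding “yes”).

liberal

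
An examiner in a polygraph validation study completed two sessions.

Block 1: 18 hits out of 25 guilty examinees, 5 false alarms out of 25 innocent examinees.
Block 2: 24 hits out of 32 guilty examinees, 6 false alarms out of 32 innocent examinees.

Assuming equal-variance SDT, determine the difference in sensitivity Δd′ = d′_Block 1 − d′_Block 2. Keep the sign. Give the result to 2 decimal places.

Δd′ = -0.14

Block 1: z(0.7200) = 0.583, z(0.2000) = -0.842, d' = 1.425
Block 2: z(0.7500) = 0.674, z(0.1875) = -0.887, d' = 1.561
Δd' = d'_Block 1 − d'_Block 2 = 1.425 − 1.561 = -0.136
Block 2 has the higher sensitivity.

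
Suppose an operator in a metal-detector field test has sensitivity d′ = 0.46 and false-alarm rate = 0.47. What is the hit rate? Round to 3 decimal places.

hit rate = 0.650

z(false-alarm rate) = z(0.47) = -0.0753
z(H) = z(FA) + d' = -0.0753 + 0.46 = 0.3847
hit rate = Φ(0.3847) = 0.6498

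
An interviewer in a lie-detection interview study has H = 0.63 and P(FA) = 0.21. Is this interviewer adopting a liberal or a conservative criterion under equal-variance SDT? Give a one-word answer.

conservative

z(H) = 0.332, z(FA) = -0.806
c = −½·(z(H) + z(FA)) = 0.237
c > 0 → conservative criterion (biased toward responding “no”).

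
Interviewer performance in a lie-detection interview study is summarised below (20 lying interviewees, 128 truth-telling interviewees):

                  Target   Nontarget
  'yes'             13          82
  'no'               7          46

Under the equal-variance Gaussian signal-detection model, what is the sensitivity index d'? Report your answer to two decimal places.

d' = 0.03

H = 13/20 = 0.6500
FA = 82/128 = 0.6406
z(H) = 0.385
z(FA) = 0.360
d' = z(H) − z(FA) = 0.385 − 0.360 = 0.025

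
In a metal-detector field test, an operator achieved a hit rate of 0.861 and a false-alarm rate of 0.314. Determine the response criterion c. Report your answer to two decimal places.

z(H) = z(0.861) = 1.0848
z(FA) = z(0.314) = -0.4845
c = −½·[z(H) + z(FA)] = −0.5 × (1.0848 + (-0.4845)) = -0.30015
c < 0: the operator has a liberal response bias.

c = -0.30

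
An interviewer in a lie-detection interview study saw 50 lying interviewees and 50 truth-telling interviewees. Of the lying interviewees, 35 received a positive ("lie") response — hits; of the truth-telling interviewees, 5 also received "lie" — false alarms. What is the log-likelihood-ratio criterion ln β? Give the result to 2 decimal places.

H = 35/50 = 0.7000
FA = 5/50 = 0.1000
z(H) = 0.524
z(FA) = -1.282
ln β = −½·[z(H)² − z(FA)²] = −0.5 × (0.275 − 1.644) = 0.6845

ln β = 0.68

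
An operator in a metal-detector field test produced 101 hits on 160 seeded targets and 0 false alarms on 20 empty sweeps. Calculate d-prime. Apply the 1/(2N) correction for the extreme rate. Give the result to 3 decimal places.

d-prime = 2.295

The false-alarm rate is 0/20 = 0, so apply the 1/(2N) correction: FA → 1/(2·20) = 0.02500.
z(H) = z(0.63125) = 0.3352
z(FA) = z(0.02500) = -1.9600
d' = 0.3352 − (-1.9600) = 2.2952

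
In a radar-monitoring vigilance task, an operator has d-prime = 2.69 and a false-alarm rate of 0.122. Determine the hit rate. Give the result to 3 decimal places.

z(false-alarm rate) = z(0.122) = -1.1650
z(H) = z(FA) + d' = -1.1650 + 2.69 = 1.5250
hit rate = Φ(1.5250) = 0.9364

hit rate = 0.936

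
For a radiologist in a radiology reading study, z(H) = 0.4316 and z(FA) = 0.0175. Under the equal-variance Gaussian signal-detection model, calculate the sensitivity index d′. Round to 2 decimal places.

d′ = 0.41

d' = z(H) − z(FA) = 0.4316 − 0.0175 = 0.4141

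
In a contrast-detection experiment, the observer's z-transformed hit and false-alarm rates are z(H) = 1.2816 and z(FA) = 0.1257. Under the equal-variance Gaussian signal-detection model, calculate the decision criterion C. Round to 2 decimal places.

C = -0.70

c = −½·[z(H) + z(FA)] = −½·(1.2816 + 0.1257) = -0.70365
c < 0: the observer has a liberal response bias.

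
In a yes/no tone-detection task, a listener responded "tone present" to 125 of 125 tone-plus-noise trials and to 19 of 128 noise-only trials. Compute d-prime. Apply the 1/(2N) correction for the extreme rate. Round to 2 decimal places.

The hit rate is 125/125 = 1, so apply the 1/(2N) correction: H → 1 − 1/(2·125) = 0.99600.
z(H) = z(0.99600) = 2.652
z(FA) = z(0.14844) = -1.043
d' = 2.652 − (-1.043) = 3.695

d-prime = 3.70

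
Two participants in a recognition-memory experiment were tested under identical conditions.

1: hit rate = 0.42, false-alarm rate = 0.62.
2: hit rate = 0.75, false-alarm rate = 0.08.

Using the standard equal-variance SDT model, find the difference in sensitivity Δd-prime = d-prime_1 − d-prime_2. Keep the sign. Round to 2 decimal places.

1: z(0.42) = -0.202, z(0.62) = 0.305, d' = -0.507
2: z(0.75) = 0.674, z(0.08) = -1.405, d' = 2.079
Δd' = d'_1 − d'_2 = -0.507 − 2.079 = -2.586
2 has the higher sensitivity.

Δd-prime = -2.59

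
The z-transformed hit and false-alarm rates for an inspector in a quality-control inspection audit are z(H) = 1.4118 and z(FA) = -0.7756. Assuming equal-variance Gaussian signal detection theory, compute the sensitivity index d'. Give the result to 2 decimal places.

d' = 2.19

d' = z(H) − z(FA) = 1.4118 − (-0.7756) = 2.1874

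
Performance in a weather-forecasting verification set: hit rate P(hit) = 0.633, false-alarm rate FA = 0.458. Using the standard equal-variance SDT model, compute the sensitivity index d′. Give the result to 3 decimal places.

d′ = 0.445

Φ⁻¹(0.633) = 0.3398, Φ⁻¹(0.458) = -0.1055
d' = z(H) − z(FA) = 0.3398 − (-0.1055) = 0.4453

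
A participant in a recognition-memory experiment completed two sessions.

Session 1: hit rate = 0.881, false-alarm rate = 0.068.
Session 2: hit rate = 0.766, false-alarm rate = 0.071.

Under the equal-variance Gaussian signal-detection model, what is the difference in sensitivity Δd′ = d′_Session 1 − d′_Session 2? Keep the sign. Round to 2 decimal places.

Session 1: z(0.881) = 1.180, z(0.068) = -1.491, d' = 2.671
Session 2: z(0.766) = 0.726, z(0.071) = -1.468, d' = 2.194
Δd' = d'_Session 1 − d'_Session 2 = 2.671 − 2.194 = 0.477
Session 1 has the higher sensitivity.

Δd′ = 0.48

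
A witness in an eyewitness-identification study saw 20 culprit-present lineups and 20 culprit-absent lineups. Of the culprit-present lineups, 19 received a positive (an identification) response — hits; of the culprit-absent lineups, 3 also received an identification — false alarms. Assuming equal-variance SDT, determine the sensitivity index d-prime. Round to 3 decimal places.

d-prime = 2.681

H = 19/20 = 0.9500
FA = 3/20 = 0.1500
Φ⁻¹(H) = 1.6449
Φ⁻¹(FA) = -1.0364
d' = z(H) − z(FA) = 1.6449 − (-1.0364) = 2.6813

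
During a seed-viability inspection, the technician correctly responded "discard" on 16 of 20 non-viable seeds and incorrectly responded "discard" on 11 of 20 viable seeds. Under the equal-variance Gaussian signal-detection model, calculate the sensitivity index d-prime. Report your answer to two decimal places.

H = 16/20 = 0.8000
FA = 11/20 = 0.5500
Φ⁻¹(0.8000) = 0.842, Φ⁻¹(0.5500) = 0.126
d' = z(H) − z(FA) = 0.842 − 0.126 = 0.716

d-prime = 0.72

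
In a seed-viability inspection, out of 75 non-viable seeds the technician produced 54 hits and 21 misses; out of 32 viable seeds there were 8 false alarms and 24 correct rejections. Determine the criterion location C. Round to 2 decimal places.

C = 0.05

H = 54/75 = 0.7200
FA = 8/32 = 0.2500
z(0.7200) = 0.5828, z(0.2500) = -0.6745
c = −½·[z(H) + z(FA)] = −0.5 × (0.5828 + (-0.6745)) = 0.04585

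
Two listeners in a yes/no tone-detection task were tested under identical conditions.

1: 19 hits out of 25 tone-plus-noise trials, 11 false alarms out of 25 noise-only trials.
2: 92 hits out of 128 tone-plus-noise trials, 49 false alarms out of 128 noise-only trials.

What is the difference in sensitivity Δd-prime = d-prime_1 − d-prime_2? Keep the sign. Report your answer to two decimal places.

Δd-prime = -0.02

1: z(0.7600) = 0.706, z(0.4400) = -0.151, d' = 0.857
2: z(0.7188) = 0.579, z(0.3828) = -0.298, d' = 0.877
Δd' = d'_1 − d'_2 = 0.857 − 0.877 = -0.020
2 has the higher sensitivity.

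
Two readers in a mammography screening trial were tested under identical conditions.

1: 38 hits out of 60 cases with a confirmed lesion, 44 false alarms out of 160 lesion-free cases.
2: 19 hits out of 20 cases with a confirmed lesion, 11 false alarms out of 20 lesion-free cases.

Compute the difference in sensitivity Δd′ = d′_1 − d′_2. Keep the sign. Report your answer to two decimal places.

1: z(0.6333) = 0.341, z(0.2750) = -0.598, d' = 0.939
2: z(0.9500) = 1.645, z(0.5500) = 0.126, d' = 1.519
Δd' = d'_1 − d'_2 = 0.939 − 1.519 = -0.580
2 has the higher sensitivity.

Δd′ = -0.58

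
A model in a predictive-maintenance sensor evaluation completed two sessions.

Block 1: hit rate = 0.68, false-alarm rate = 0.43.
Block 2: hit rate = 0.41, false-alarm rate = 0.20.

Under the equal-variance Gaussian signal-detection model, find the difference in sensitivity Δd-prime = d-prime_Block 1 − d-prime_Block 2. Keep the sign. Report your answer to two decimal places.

Δd-prime = 0.03

Block 1: z(0.68) = 0.468, z(0.43) = -0.176, d' = 0.644
Block 2: z(0.41) = -0.228, z(0.20) = -0.842, d' = 0.614
Δd' = d'_Block 1 − d'_Block 2 = 0.644 − 0.614 = 0.030
Block 1 has the higher sensitivity.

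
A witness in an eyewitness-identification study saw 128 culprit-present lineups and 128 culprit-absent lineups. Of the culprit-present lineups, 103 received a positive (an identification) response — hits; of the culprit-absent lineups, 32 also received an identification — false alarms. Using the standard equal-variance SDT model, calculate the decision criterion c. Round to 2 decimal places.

H = 103/128 = 0.8047
FA = 32/128 = 0.2500
z(0.8047) = 0.8585, z(0.2500) = -0.6745
c = −½·[z(H) + z(FA)] = −0.5 × (0.8585 + (-0.6745)) = -0.0920

c = -0.09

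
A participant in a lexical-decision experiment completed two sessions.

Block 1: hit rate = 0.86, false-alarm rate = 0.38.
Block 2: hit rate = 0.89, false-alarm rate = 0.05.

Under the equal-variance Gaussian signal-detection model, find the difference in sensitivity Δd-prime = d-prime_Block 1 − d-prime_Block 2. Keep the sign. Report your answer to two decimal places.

Δd-prime = -1.49

Block 1: z(0.86) = 1.080, z(0.38) = -0.305, d' = 1.385
Block 2: z(0.89) = 1.227, z(0.05) = -1.645, d' = 2.872
Δd' = d'_Block 1 − d'_Block 2 = 1.385 − 2.872 = -1.487
Block 2 has the higher sensitivity.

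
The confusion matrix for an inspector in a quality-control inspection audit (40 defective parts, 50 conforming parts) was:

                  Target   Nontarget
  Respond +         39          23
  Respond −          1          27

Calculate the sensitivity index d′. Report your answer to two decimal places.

H = 39/40 = 0.9750
FA = 23/50 = 0.4600
z(0.9750) = 1.960, z(0.4600) = -0.100
d' = z(H) − z(FA) = 1.960 − (-0.100) = 2.060

d′ = 2.06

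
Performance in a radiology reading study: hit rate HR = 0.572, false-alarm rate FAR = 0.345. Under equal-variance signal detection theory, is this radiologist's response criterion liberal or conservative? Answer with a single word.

z(H) = 0.181, z(FA) = -0.399
c = −½·(z(H) + z(FA)) = 0.109
c > 0 → conservative criterion (biased toward responding “no”).

conservative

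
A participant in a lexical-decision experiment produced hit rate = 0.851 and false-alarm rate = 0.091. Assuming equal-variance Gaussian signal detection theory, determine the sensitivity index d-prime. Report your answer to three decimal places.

d-prime = 2.375

Φ⁻¹(H) = Φ⁻¹(0.851) = 1.0407
Φ⁻¹(FA) = Φ⁻¹(0.091) = -1.3346
d' = z(H) − z(FA) = 1.0407 − (-1.3346) = 2.3753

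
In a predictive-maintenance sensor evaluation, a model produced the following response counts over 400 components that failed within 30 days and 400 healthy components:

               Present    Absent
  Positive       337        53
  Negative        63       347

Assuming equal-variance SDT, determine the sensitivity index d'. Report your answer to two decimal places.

H = 337/400 = 0.8425
FA = 53/400 = 0.1325
z(H) = 1.0048
z(FA) = -1.1147
d' = z(H) − z(FA) = 1.0048 − (-1.1147) = 2.1195

d' = 2.12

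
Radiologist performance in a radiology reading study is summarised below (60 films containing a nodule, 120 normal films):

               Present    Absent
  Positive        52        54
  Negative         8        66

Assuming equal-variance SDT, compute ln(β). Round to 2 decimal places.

ln β = -0.61

H = 52/60 = 0.8667
FA = 54/120 = 0.4500
z(0.8667) = 1.111, z(0.4500) = -0.126
ln β = −½·[z(H)² − z(FA)²] = −0.5 × (1.234 − 0.016) = -0.609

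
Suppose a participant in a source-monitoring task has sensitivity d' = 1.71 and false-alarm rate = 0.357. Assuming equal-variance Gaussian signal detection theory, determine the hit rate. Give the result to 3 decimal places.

z(false-alarm rate) = z(0.357) = -0.3665
z(H) = z(FA) + d' = -0.3665 + 1.71 = 1.3435
hit rate = Φ(1.3435) = 0.9104

hit rate = 0.910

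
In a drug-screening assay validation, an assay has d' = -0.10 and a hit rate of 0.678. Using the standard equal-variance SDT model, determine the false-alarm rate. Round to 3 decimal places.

false-alarm rate = 0.713

z(hit rate) = z(0.678) = 0.4621
z(FA) = z(H) − d' = 0.4621 − (-0.10) = 0.5621
false-alarm rate = Φ(0.5621) = 0.7130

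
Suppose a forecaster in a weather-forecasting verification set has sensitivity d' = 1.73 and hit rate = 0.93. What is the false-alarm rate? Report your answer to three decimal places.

false-alarm rate = 0.400

z(hit rate) = z(0.93) = 1.4758
z(FA) = z(H) − d' = 1.4758 − 1.73 = -0.2542
false-alarm rate = Φ(-0.2542) = 0.3997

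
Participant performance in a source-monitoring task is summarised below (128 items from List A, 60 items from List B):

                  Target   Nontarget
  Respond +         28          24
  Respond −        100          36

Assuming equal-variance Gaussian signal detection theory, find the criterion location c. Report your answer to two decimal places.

H = 28/128 = 0.2188
FA = 24/60 = 0.4000
z(H) = -0.776
z(FA) = -0.253
c = −½·[z(H) + z(FA)] = −0.5 × (-0.776 + (-0.253)) = 0.5145

c = 0.51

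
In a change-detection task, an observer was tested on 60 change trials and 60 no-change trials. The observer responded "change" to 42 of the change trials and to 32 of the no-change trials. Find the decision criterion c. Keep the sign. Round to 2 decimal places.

c = -0.30

H = 42/60 = 0.7000
FA = 32/60 = 0.5333
z(H) = z(0.7000) = 0.524
z(FA) = z(0.5333) = 0.084
c = −½·[z(H) + z(FA)] = −0.5 × (0.524 + 0.084) = -0.304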